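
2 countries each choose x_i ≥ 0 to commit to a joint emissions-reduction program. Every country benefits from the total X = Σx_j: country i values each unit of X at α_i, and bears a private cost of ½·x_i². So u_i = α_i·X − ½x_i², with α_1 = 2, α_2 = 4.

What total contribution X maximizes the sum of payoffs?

12

Planner FOC: ∂(Σu_j)/∂x_i = (Σα_j) − x_i = 0, so x_i^SO = Σα_j = 6 for every i; X^SO = 12.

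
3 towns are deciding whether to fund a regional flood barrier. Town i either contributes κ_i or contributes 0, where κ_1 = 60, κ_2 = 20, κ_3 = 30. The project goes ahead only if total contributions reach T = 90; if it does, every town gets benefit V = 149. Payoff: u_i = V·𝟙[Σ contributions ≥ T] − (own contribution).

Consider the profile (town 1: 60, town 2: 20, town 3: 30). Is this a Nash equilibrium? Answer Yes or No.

Total = 110 ≥ 90: provided.
Town 1 (pledges 60, payoff 89): dropping to 0 → total 50, payoff 0. No gain.
Town 2 (pledges 20, payoff 129): dropping to 0 → total 90, payoff 149. Profitable deviation.

No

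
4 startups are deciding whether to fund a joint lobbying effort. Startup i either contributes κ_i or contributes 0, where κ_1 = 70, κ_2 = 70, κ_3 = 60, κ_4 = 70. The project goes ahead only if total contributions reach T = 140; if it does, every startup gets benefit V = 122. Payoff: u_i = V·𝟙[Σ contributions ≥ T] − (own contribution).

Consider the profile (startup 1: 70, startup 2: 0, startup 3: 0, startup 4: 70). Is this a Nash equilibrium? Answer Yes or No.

Total = 140 ≥ 140: provided.
Startup 1 (pledges 70, payoff 52): dropping to 0 → total 70, payoff 0. No gain.
Startup 2 (pledges 0, payoff 122): pledging 70 → total 210, payoff 52. No gain.
Startup 3 (pledges 0, payoff 122): pledging 60 → total 200, payoff 62. No gain.
Startup 4 (pledges 70, payoff 52): dropping to 0 → total 70, payoff 0. No gain.

Yes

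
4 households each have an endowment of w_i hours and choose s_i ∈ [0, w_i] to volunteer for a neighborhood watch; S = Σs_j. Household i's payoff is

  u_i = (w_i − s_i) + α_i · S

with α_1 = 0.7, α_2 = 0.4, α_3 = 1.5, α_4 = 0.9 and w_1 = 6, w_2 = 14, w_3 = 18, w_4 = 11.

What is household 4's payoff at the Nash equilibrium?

27.2

∂u_i/∂s_i = α_i − 1, so household i contributes w_i if α_i > 1, else 0.
α_i > 1 for i ∈ {3}; NE contributions (0, 0, 18, 0), S = 18.
u_4 = (11 − 0) + 0.9·18 = 27.2.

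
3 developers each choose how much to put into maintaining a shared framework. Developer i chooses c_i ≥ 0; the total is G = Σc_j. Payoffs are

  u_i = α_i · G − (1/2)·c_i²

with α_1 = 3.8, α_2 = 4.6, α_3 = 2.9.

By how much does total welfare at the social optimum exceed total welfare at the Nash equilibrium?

85.85

Developer i's FOC: ∂u_i/∂c_i = α_i − c_i = 0, so c_i* = α_i.
NE contributions = (3.8, 4.6, 2.9); G = 11.3.
W^NE = (Σα)·G − ½Σα_i² = 11.3² − ½·44.01 = 105.685.
Planner sets c_i = Σα_j = 11.3 for every i, so G^SO = 3·11.3 = 33.9.
W^SO = (Σα)·G^SO − ½·3·(Σα)² = (3/2)·11.3² = 191.535.
Deadweight loss = W^SO − W^NE = 85.85.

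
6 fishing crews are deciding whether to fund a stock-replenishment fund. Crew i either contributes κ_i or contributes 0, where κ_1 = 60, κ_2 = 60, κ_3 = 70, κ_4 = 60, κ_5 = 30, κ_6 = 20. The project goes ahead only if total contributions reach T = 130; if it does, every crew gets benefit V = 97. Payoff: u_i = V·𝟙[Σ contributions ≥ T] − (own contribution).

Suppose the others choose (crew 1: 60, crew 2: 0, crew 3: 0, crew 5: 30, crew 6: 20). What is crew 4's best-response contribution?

60

Others' total = 110. Contributing 60 brings total to 170 ≥ 130: gain V − κ_4 = 37.
Best response: 60.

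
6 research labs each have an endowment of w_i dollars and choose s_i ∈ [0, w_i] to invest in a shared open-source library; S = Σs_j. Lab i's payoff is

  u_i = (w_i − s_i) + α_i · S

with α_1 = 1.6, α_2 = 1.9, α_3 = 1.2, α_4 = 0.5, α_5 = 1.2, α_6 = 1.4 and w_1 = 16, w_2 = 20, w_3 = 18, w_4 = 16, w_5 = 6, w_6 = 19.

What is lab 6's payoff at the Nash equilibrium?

110.6

∂u_i/∂s_i = α_i − 1, so lab i contributes w_i if α_i > 1, else 0.
α_i > 1 for i ∈ {1, 2, 3, 5, 6}; NE contributions (16, 20, 18, 0, 6, 19), S = 79.
u_6 = (19 − 19) + 1.4·79 = 110.6.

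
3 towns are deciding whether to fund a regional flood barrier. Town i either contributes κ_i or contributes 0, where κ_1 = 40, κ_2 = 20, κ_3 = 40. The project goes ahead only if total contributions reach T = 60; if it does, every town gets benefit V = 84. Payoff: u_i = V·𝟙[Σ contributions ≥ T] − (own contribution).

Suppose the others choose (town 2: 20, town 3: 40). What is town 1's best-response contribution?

0

Others' total = 60 ≥ 60; contributing adds cost 40 for no extra benefit.
Best response: 0.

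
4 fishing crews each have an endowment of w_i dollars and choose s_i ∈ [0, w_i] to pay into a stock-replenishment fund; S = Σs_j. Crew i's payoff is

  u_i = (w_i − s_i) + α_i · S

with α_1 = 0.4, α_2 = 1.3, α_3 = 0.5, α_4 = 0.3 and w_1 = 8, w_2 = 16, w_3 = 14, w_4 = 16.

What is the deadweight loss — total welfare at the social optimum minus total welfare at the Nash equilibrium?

57

∂u_i/∂s_i = α_i − 1, so crew i contributes w_i if α_i > 1, else 0.
α_i > 1 for i ∈ {2}; NE contributions (0, 16, 0, 0), S = 16.
W^NE = Σw_i − S^NE + (Σα_i)·S^NE = 54 + 1.5·16 = 78.
Planner: ∂(Σu_j)/∂s_i = Σα_j − 1 = 1.5 > 0, so everyone contributes w_i; S^SO = 54, W^SO = 54 + 1.5·54 = 135.
Deadweight loss = 57.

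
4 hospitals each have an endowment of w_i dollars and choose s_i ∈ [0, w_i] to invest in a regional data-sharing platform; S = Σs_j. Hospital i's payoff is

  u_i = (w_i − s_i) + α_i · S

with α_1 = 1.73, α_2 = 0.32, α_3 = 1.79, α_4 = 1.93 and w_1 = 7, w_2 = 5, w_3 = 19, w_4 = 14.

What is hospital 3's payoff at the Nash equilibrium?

71.6

∂u_i/∂s_i = α_i − 1, so hospital i contributes w_i if α_i > 1, else 0.
α_i > 1 for i ∈ {1, 3, 4}; NE contributions (7, 0, 19, 14), S = 40.
u_3 = (19 − 19) + 1.79·40 = 71.6.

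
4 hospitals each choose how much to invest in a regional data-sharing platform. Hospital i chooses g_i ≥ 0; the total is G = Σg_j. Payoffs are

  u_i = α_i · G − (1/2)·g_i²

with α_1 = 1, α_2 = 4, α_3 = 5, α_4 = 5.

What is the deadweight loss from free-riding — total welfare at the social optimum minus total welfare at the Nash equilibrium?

258.5

Hospital i's FOC: ∂u_i/∂g_i = α_i − g_i = 0, so g_i* = α_i.
NE contributions = (1, 4, 5, 5); G = 15.
W^NE = (Σα)·G − ½Σα_i² = 15² − ½·67 = 191.5.
Planner sets g_i = Σα_j = 15 for every i, so G^SO = 4·15 = 60.
W^SO = (Σα)·G^SO − ½·4·(Σα)² = (4/2)·15² = 450.
Deadweight loss = W^SO − W^NE = 258.5.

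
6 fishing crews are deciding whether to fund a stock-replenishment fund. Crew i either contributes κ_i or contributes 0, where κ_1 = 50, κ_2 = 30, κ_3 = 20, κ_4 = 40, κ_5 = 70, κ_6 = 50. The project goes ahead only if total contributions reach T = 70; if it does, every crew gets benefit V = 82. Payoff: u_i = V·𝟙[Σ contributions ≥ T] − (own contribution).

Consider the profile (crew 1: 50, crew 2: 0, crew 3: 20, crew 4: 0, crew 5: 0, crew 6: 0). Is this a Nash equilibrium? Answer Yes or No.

Yes

Total = 70 ≥ 70: provided.
Crew 1 (pledges 50, payoff 32): dropping to 0 → total 20, payoff 0. No gain.
Crew 2 (pledges 0, payoff 82): pledging 30 → total 100, payoff 52. No gain.
Crew 3 (pledges 20, payoff 62): dropping to 0 → total 50, payoff 0. No gain.
Crew 4 (pledges 0, payoff 82): pledging 40 → total 110, payoff 42. No gain.
Crew 5 (pledges 0, payoff 82): pledging 70 → total 140, payoff 12. No gain.
Crew 6 (pledges 0, payoff 82): pledging 50 → total 120, payoff 32. No gain.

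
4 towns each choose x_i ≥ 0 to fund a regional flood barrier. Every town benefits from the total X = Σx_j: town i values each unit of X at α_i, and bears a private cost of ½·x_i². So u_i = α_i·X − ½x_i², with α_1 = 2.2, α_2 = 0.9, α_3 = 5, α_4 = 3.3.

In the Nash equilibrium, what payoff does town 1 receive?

22.66

Town i's FOC: ∂u_i/∂x_i = α_i − x_i = 0, so x_i* = α_i.
NE contributions = (2.2, 0.9, 5, 3.3); X = 11.4.
u_1 = α_1·X − ½·(x_1)² = 2.2·11.4 − ½·2.2² = 22.66.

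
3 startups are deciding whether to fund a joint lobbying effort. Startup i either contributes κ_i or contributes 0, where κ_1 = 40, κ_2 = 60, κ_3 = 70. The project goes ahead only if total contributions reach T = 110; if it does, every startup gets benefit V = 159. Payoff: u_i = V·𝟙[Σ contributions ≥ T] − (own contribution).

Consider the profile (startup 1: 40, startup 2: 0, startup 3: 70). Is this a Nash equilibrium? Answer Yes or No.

Yes

Total = 110 ≥ 110: provided.
Startup 1 (pledges 40, payoff 119): dropping to 0 → total 70, payoff 0. No gain.
Startup 2 (pledges 0, payoff 159): pledging 60 → total 170, payoff 99. No gain.
Startup 3 (pledges 70, payoff 89): dropping to 0 → total 40, payoff 0. No gain.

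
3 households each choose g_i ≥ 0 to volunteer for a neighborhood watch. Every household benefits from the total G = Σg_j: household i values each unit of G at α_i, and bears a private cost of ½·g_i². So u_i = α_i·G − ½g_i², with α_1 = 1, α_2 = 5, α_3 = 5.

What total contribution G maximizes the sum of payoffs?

33

Planner FOC: ∂(Σu_j)/∂g_i = (Σα_j) − g_i = 0, so g_i^SO = Σα_j = 11 for every i; G^SO = 33.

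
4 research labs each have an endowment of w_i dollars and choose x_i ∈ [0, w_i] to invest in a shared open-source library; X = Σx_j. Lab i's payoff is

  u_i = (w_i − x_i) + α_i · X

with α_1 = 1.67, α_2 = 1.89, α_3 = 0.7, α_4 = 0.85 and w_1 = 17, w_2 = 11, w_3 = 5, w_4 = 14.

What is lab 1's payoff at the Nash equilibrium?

46.76

∂u_i/∂x_i = α_i − 1, so lab i contributes w_i if α_i > 1, else 0.
α_i > 1 for i ∈ {1, 2}; NE contributions (17, 11, 0, 0), X = 28.
u_1 = (17 − 17) + 1.67·28 = 46.76.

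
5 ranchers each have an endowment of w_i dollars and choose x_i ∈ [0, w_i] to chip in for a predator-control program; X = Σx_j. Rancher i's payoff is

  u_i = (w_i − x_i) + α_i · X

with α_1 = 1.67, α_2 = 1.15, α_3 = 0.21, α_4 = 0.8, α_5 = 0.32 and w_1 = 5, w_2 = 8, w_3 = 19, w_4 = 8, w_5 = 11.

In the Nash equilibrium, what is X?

13

∂u_i/∂x_i = α_i − 1, so rancher i contributes w_i if α_i > 1, else 0.
α_i > 1 for i ∈ {1, 2}; NE contributions (5, 8, 0, 0, 0), X = 13.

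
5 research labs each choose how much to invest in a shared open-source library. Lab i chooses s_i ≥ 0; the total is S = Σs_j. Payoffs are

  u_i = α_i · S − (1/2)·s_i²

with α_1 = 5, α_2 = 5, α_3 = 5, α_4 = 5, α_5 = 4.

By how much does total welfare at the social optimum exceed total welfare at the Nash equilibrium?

922

Lab i's FOC: ∂u_i/∂s_i = α_i − s_i = 0, so s_i* = α_i.
NE contributions = (5, 5, 5, 5, 4); S = 24.
W^NE = (Σα)·S − ½Σα_i² = 24² − ½·116 = 518.
Planner sets s_i = Σα_j = 24 for every i, so S^SO = 5·24 = 120.
W^SO = (Σα)·S^SO − ½·5·(Σα)² = (5/2)·24² = 1440.
Deadweight loss = W^SO − W^NE = 922.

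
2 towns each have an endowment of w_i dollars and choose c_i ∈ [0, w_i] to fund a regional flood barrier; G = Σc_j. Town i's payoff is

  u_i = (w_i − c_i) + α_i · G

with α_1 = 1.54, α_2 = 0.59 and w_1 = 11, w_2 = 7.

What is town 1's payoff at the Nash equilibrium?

16.94

∂u_i/∂c_i = α_i − 1, so town i contributes w_i if α_i > 1, else 0.
α_i > 1 for i ∈ {1}; NE contributions (11, 0), G = 11.
u_1 = (11 − 11) + 1.54·11 = 16.94.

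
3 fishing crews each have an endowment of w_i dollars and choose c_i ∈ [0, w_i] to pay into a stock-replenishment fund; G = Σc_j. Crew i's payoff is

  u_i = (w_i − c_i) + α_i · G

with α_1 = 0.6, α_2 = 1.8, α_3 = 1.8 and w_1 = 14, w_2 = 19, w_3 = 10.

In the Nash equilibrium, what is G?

29

∂u_i/∂c_i = α_i − 1, so crew i contributes w_i if α_i > 1, else 0.
α_i > 1 for i ∈ {2, 3}; NE contributions (0, 19, 10), G = 29.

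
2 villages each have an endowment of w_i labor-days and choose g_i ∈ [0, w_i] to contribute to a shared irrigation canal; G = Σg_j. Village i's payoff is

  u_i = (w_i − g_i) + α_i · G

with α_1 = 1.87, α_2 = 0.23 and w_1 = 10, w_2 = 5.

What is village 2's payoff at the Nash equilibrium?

7.3

∂u_i/∂g_i = α_i − 1, so village i contributes w_i if α_i > 1, else 0.
α_i > 1 for i ∈ {1}; NE contributions (10, 0), G = 10.
u_2 = (5 − 0) + 0.23·10 = 7.3.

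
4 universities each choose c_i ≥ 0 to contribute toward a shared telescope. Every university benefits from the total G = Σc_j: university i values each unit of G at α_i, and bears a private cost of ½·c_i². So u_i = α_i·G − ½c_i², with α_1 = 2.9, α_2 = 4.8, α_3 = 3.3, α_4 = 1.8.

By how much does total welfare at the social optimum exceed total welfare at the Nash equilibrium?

186.63

University i's FOC: ∂u_i/∂c_i = α_i − c_i = 0, so c_i* = α_i.
NE contributions = (2.9, 4.8, 3.3, 1.8); G = 12.8.
W^NE = (Σα)·G − ½Σα_i² = 12.8² − ½·45.58 = 141.05.
Planner sets c_i = Σα_j = 12.8 for every i, so G^SO = 4·12.8 = 51.2.
W^SO = (Σα)·G^SO − ½·4·(Σα)² = (4/2)·12.8² = 327.68.
Deadweight loss = W^SO − W^NE = 186.63.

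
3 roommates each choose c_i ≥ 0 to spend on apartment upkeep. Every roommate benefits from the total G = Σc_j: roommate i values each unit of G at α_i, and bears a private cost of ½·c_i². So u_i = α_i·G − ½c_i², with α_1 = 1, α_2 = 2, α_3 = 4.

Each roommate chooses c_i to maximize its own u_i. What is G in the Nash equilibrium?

7

Roommate i's FOC: ∂u_i/∂c_i = α_i − c_i = 0, so c_i* = α_i.
NE contributions = (1, 2, 4); G = 7.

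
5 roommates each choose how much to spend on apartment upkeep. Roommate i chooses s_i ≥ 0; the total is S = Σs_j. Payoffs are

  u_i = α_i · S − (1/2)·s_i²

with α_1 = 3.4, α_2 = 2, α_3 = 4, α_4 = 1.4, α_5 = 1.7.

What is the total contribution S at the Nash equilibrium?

Roommate i's FOC: ∂u_i/∂s_i = α_i − s_i = 0, so s_i* = α_i.
NE contributions = (3.4, 2, 4, 1.4, 1.7); S = 12.5.

12.5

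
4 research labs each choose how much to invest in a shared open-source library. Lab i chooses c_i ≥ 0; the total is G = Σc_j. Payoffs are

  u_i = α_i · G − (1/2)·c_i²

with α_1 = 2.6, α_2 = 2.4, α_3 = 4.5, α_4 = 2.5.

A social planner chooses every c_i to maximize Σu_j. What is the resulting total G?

48

Planner FOC: ∂(Σu_j)/∂c_i = (Σα_j) − c_i = 0, so c_i^SO = Σα_j = 12 for every i; G^SO = 48.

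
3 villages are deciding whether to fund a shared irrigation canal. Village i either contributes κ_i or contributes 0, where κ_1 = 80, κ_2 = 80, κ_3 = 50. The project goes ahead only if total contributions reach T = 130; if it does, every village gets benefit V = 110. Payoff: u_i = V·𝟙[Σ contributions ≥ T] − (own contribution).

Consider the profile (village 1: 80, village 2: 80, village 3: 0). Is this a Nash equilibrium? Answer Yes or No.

Yes

Total = 160 ≥ 130: provided.
Village 1 (pledges 80, payoff 30): dropping to 0 → total 80, payoff 0. No gain.
Village 2 (pledges 80, payoff 30): dropping to 0 → total 80, payoff 0. No gain.
Village 3 (pledges 0, payoff 110): pledging 50 → total 210, payoff 60. No gain.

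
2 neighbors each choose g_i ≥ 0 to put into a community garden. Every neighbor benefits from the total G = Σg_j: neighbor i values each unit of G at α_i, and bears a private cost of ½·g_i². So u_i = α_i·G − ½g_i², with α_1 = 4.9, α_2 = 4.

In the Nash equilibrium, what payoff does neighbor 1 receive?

Neighbor i's FOC: ∂u_i/∂g_i = α_i − g_i = 0, so g_i* = α_i.
NE contributions = (4.9, 4); G = 8.9.
u_1 = α_1·G − ½·(g_1)² = 4.9·8.9 − ½·4.9² = 31.605.

31.605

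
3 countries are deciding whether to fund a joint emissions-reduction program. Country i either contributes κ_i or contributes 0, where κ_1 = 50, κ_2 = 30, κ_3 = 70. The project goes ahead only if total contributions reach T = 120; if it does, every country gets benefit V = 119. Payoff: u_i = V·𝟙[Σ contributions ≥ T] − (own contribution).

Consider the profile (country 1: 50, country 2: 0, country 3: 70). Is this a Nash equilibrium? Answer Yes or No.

Total = 120 ≥ 120: provided.
Country 1 (pledges 50, payoff 69): dropping to 0 → total 70, payoff 0. No gain.
Country 2 (pledges 0, payoff 119): pledging 30 → total 150, payoff 89. No gain.
Country 3 (pledges 70, payoff 49): dropping to 0 → total 50, payoff 0. No gain.

Yes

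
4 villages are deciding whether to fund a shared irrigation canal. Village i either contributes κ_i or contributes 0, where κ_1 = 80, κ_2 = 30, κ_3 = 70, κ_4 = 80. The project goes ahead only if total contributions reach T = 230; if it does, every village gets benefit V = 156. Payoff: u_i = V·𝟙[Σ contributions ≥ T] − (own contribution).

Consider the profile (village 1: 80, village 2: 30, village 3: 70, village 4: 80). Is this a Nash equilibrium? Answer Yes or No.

Total = 260 ≥ 230: provided.
Village 1 (pledges 80, payoff 76): dropping to 0 → total 180, payoff 0. No gain.
Village 2 (pledges 30, payoff 126): dropping to 0 → total 230, payoff 156. Profitable deviation.

No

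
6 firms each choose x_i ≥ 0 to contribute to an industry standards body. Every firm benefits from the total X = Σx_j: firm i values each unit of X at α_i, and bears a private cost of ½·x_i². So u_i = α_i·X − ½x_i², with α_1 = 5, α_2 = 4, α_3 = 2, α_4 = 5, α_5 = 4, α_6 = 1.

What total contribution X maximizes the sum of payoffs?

Planner FOC: ∂(Σu_j)/∂x_i = (Σα_j) − x_i = 0, so x_i^SO = Σα_j = 21 for every i; X^SO = 126.

126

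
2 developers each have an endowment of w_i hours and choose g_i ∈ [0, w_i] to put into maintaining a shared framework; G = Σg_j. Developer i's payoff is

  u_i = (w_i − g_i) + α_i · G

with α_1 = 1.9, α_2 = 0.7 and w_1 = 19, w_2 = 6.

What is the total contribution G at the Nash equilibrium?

∂u_i/∂g_i = α_i − 1, so developer i contributes w_i if α_i > 1, else 0.
α_i > 1 for i ∈ {1}; NE contributions (19, 0), G = 19.

19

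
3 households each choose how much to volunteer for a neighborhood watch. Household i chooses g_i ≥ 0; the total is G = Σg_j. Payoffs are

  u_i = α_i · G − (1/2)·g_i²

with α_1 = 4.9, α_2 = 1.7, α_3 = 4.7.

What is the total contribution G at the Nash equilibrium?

11.3

Household i's FOC: ∂u_i/∂g_i = α_i − g_i = 0, so g_i* = α_i.
NE contributions = (4.9, 1.7, 4.7); G = 11.3.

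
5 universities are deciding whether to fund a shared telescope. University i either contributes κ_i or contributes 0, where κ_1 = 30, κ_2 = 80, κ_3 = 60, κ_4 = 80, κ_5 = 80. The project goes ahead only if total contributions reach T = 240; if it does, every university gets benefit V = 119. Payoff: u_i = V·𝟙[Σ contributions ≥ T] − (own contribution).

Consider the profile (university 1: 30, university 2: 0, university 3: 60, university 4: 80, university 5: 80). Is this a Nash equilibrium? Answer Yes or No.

Total = 250 ≥ 240: provided.
University 1 (pledges 30, payoff 89): dropping to 0 → total 220, payoff 0. No gain.
University 2 (pledges 0, payoff 119): pledging 80 → total 330, payoff 39. No gain.
University 3 (pledges 60, payoff 59): dropping to 0 → total 190, payoff 0. No gain.
University 4 (pledges 80, payoff 39): dropping to 0 → total 170, payoff 0. No gain.
University 5 (pledges 80, payoff 39): dropping to 0 → total 170, payoff 0. No gain.

Yes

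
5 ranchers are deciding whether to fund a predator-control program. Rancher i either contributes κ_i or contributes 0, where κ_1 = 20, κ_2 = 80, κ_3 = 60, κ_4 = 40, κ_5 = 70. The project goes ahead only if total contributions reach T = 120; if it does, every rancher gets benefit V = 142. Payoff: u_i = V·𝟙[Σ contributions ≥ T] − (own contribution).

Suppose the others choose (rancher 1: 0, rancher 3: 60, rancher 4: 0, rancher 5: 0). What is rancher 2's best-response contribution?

Others' total = 60. Contributing 80 brings total to 140 ≥ 120: gain V − κ_2 = 62.
Best response: 80.

80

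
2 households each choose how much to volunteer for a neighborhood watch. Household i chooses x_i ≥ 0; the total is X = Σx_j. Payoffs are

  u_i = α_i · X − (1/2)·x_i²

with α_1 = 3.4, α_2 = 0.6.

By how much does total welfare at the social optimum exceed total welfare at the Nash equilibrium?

Household i's FOC: ∂u_i/∂x_i = α_i − x_i = 0, so x_i* = α_i.
NE contributions = (3.4, 0.6); X = 4.
W^NE = (Σα)·X − ½Σα_i² = 4² − ½·11.92 = 10.04.
Planner sets x_i = Σα_j = 4 for every i, so X^SO = 2·4 = 8.
W^SO = (Σα)·X^SO − ½·2·(Σα)² = (2/2)·4² = 16.
Deadweight loss = W^SO − W^NE = 5.96.

5.96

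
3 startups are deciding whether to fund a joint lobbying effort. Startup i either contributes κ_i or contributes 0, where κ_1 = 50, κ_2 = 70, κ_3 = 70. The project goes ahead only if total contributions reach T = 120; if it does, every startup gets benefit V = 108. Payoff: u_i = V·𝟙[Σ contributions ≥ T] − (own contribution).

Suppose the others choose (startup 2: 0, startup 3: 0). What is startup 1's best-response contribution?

0

Others' total = 0. Even contributing 50 gives 50 < 120: no benefit either way.
Best response: 0.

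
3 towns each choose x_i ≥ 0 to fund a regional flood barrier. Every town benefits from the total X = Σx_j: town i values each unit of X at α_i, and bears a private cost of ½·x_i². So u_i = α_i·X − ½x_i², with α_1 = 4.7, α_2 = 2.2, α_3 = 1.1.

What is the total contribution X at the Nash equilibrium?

8

Town i's FOC: ∂u_i/∂x_i = α_i − x_i = 0, so x_i* = α_i.
NE contributions = (4.7, 2.2, 1.1); X = 8.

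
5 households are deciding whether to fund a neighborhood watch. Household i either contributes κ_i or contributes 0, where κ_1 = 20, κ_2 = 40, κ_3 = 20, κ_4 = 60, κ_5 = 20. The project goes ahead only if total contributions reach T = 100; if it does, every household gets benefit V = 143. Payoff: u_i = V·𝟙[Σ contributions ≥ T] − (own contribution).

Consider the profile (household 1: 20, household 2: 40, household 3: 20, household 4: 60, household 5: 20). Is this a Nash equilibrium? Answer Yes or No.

Total = 160 ≥ 100: provided.
Household 1 (pledges 20, payoff 123): dropping to 0 → total 140, payoff 143. Profitable deviation.

No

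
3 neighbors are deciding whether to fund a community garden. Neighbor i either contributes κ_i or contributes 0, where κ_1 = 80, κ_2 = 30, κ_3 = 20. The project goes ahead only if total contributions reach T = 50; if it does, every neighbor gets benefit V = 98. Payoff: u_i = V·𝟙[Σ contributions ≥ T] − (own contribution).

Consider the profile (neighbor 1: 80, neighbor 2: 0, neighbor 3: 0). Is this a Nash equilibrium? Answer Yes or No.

Total = 80 ≥ 50: provided.
Neighbor 1 (pledges 80, payoff 18): dropping to 0 → total 0, payoff 0. No gain.
Neighbor 2 (pledges 0, payoff 98): pledging 30 → total 110, payoff 68. No gain.
Neighbor 3 (pledges 0, payoff 98): pledging 20 → total 100, payoff 78. No gain.

Yes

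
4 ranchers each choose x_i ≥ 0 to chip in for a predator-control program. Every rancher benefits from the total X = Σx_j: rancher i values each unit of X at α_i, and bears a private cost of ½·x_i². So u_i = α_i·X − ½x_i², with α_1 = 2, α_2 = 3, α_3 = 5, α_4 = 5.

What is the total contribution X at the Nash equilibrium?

15

Rancher i's FOC: ∂u_i/∂x_i = α_i − x_i = 0, so x_i* = α_i.
NE contributions = (2, 3, 5, 5); X = 15.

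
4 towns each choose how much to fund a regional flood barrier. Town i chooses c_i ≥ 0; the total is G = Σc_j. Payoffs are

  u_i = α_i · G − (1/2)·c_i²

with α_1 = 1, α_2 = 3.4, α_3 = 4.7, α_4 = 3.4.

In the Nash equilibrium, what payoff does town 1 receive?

Town i's FOC: ∂u_i/∂c_i = α_i − c_i = 0, so c_i* = α_i.
NE contributions = (1, 3.4, 4.7, 3.4); G = 12.5.
u_1 = α_1·G − ½·(c_1)² = 1·12.5 − ½·1² = 12.

12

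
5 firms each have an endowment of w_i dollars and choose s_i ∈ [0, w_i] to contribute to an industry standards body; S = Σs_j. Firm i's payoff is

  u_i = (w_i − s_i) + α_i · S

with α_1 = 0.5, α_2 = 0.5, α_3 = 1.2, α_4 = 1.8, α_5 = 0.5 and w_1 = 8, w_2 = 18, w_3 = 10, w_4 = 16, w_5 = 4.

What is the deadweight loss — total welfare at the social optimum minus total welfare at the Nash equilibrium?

105

∂u_i/∂s_i = α_i − 1, so firm i contributes w_i if α_i > 1, else 0.
α_i > 1 for i ∈ {3, 4}; NE contributions (0, 0, 10, 16, 0), S = 26.
W^NE = Σw_i − S^NE + (Σα_i)·S^NE = 56 + 3.5·26 = 147.
Planner: ∂(Σu_j)/∂s_i = Σα_j − 1 = 3.5 > 0, so everyone contributes w_i; S^SO = 56, W^SO = 56 + 3.5·56 = 252.
Deadweight loss = 105.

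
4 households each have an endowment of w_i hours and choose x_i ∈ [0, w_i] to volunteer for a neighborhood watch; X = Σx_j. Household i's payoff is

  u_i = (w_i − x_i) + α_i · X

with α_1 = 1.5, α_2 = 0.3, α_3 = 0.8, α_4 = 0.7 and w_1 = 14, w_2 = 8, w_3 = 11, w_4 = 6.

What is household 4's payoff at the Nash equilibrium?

∂u_i/∂x_i = α_i − 1, so household i contributes w_i if α_i > 1, else 0.
α_i > 1 for i ∈ {1}; NE contributions (14, 0, 0, 0), X = 14.
u_4 = (6 − 0) + 0.7·14 = 15.8.

15.8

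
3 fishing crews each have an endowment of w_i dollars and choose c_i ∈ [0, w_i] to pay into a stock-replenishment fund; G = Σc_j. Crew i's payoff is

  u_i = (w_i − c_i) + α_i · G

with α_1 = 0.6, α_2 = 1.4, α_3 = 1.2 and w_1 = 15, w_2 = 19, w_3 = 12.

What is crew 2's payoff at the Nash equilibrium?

∂u_i/∂c_i = α_i − 1, so crew i contributes w_i if α_i > 1, else 0.
α_i > 1 for i ∈ {2, 3}; NE contributions (0, 19, 12), G = 31.
u_2 = (19 − 19) + 1.4·31 = 43.4.

43.4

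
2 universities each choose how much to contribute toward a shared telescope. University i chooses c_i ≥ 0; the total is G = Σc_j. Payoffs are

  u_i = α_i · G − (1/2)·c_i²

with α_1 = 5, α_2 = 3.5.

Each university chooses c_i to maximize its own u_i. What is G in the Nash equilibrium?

University i's FOC: ∂u_i/∂c_i = α_i − c_i = 0, so c_i* = α_i.
NE contributions = (5, 3.5); G = 8.5.

8.5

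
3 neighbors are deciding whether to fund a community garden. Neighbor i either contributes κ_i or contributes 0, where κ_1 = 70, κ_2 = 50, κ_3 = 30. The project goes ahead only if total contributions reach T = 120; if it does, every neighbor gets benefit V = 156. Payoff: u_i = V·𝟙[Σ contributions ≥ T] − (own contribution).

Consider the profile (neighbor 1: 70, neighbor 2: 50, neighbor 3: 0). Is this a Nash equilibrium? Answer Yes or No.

Yes

Total = 120 ≥ 120: provided.
Neighbor 1 (pledges 70, payoff 86): dropping to 0 → total 50, payoff 0. No gain.
Neighbor 2 (pledges 50, payoff 106): dropping to 0 → total 70, payoff 0. No gain.
Neighbor 3 (pledges 0, payoff 156): pledging 30 → total 150, payoff 126. No gain.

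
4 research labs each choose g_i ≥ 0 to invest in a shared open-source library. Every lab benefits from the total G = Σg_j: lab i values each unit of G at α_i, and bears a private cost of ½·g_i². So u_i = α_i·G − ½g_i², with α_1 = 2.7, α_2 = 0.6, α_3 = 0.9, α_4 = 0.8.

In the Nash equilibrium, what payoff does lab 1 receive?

9.855

Lab i's FOC: ∂u_i/∂g_i = α_i − g_i = 0, so g_i* = α_i.
NE contributions = (2.7, 0.6, 0.9, 0.8); G = 5.
u_1 = α_1·G − ½·(g_1)² = 2.7·5 − ½·2.7² = 9.855.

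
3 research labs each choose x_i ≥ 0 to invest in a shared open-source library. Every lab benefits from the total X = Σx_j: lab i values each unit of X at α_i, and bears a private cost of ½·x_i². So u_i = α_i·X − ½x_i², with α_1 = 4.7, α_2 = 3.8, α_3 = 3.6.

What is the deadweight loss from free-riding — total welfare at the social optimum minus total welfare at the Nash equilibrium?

Lab i's FOC: ∂u_i/∂x_i = α_i − x_i = 0, so x_i* = α_i.
NE contributions = (4.7, 3.8, 3.6); X = 12.1.
W^NE = (Σα)·X − ½Σα_i² = 12.1² − ½·49.49 = 121.665.
Planner sets x_i = Σα_j = 12.1 for every i, so X^SO = 3·12.1 = 36.3.
W^SO = (Σα)·X^SO − ½·3·(Σα)² = (3/2)·12.1² = 219.615.
Deadweight loss = W^SO − W^NE = 97.95.

97.95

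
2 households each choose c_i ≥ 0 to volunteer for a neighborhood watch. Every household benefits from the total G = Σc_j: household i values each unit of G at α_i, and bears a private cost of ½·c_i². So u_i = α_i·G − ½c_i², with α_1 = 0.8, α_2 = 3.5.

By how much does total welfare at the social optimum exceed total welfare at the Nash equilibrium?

Household i's FOC: ∂u_i/∂c_i = α_i − c_i = 0, so c_i* = α_i.
NE contributions = (0.8, 3.5); G = 4.3.
W^NE = (Σα)·G − ½Σα_i² = 4.3² − ½·12.89 = 12.045.
Planner sets c_i = Σα_j = 4.3 for every i, so G^SO = 2·4.3 = 8.6.
W^SO = (Σα)·G^SO − ½·2·(Σα)² = (2/2)·4.3² = 18.49.
Deadweight loss = W^SO − W^NE = 6.445.

6.445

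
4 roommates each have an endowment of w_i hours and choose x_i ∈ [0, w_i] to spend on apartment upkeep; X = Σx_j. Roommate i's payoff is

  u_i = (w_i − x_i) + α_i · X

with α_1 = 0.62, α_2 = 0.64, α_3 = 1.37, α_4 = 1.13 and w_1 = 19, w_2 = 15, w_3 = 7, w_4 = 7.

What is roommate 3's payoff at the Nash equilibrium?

∂u_i/∂x_i = α_i − 1, so roommate i contributes w_i if α_i > 1, else 0.
α_i > 1 for i ∈ {3, 4}; NE contributions (0, 0, 7, 7), X = 14.
u_3 = (7 − 7) + 1.37·14 = 19.18.

19.18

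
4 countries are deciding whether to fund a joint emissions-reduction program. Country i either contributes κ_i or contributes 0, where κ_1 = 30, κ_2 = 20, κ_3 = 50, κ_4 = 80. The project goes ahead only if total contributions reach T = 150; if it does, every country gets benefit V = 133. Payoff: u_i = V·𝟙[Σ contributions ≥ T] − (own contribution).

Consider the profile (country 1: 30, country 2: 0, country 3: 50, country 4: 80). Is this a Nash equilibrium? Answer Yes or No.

Yes

Total = 160 ≥ 150: provided.
Country 1 (pledges 30, payoff 103): dropping to 0 → total 130, payoff 0. No gain.
Country 2 (pledges 0, payoff 133): pledging 20 → total 180, payoff 113. No gain.
Country 3 (pledges 50, payoff 83): dropping to 0 → total 110, payoff 0. No gain.
Country 4 (pledges 80, payoff 53): dropping to 0 → total 80, payoff 0. No gain.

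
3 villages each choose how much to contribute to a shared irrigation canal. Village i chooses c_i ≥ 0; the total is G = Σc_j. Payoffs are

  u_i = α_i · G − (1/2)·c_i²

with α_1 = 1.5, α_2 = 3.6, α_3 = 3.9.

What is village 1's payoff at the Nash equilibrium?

12.375

Village i's FOC: ∂u_i/∂c_i = α_i − c_i = 0, so c_i* = α_i.
NE contributions = (1.5, 3.6, 3.9); G = 9.
u_1 = α_1·G − ½·(c_1)² = 1.5·9 − ½·1.5² = 12.375.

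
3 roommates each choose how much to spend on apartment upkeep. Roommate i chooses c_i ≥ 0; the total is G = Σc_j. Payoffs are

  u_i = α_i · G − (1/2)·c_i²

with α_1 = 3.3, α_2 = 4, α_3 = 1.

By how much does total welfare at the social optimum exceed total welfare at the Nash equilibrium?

48.39

Roommate i's FOC: ∂u_i/∂c_i = α_i − c_i = 0, so c_i* = α_i.
NE contributions = (3.3, 4, 1); G = 8.3.
W^NE = (Σα)·G − ½Σα_i² = 8.3² − ½·27.89 = 54.945.
Planner sets c_i = Σα_j = 8.3 for every i, so G^SO = 3·8.3 = 24.9.
W^SO = (Σα)·G^SO − ½·3·(Σα)² = (3/2)·8.3² = 103.335.
Deadweight loss = W^SO − W^NE = 48.39.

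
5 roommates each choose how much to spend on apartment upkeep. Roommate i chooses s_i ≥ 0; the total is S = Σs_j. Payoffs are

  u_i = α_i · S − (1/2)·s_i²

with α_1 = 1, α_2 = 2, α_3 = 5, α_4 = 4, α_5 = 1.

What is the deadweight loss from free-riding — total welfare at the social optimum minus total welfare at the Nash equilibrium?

Roommate i's FOC: ∂u_i/∂s_i = α_i − s_i = 0, so s_i* = α_i.
NE contributions = (1, 2, 5, 4, 1); S = 13.
W^NE = (Σα)·S − ½Σα_i² = 13² − ½·47 = 145.5.
Planner sets s_i = Σα_j = 13 for every i, so S^SO = 5·13 = 65.
W^SO = (Σα)·S^SO − ½·5·(Σα)² = (5/2)·13² = 422.5.
Deadweight loss = W^SO − W^NE = 277.

277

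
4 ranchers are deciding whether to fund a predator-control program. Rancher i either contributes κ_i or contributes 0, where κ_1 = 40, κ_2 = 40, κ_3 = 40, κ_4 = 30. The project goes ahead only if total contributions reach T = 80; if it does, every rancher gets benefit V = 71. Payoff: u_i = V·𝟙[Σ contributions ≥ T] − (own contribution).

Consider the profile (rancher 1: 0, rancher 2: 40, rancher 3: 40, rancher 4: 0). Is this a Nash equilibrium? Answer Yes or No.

Total = 80 ≥ 80: provided.
Rancher 1 (pledges 0, payoff 71): pledging 40 → total 120, payoff 31. No gain.
Rancher 2 (pledges 40, payoff 31): dropping to 0 → total 40, payoff 0. No gain.
Rancher 3 (pledges 40, payoff 31): dropping to 0 → total 40, payoff 0. No gain.
Rancher 4 (pledges 0, payoff 71): pledging 30 → total 110, payoff 41. No gain.

Yes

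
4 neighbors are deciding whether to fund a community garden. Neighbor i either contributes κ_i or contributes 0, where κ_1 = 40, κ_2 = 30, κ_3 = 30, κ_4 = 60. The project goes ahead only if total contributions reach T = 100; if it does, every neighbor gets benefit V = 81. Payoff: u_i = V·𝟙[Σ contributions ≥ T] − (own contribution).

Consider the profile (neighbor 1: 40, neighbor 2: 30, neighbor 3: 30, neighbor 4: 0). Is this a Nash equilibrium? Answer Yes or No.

Yes

Total = 100 ≥ 100: provided.
Neighbor 1 (pledges 40, payoff 41): dropping to 0 → total 60, payoff 0. No gain.
Neighbor 2 (pledges 30, payoff 51): dropping to 0 → total 70, payoff 0. No gain.
Neighbor 3 (pledges 30, payoff 51): dropping to 0 → total 70, payoff 0. No gain.
Neighbor 4 (pledges 0, payoff 81): pledging 60 → total 160, payoff 21. No gain.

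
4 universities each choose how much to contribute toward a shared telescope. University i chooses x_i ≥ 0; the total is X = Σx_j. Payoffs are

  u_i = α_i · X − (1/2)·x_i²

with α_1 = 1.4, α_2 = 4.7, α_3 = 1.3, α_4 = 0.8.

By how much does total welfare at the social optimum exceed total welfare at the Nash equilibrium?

80.43

University i's FOC: ∂u_i/∂x_i = α_i − x_i = 0, so x_i* = α_i.
NE contributions = (1.4, 4.7, 1.3, 0.8); X = 8.2.
W^NE = (Σα)·X − ½Σα_i² = 8.2² − ½·26.38 = 54.05.
Planner sets x_i = Σα_j = 8.2 for every i, so X^SO = 4·8.2 = 32.8.
W^SO = (Σα)·X^SO − ½·4·(Σα)² = (4/2)·8.2² = 134.48.
Deadweight loss = W^SO − W^NE = 80.43.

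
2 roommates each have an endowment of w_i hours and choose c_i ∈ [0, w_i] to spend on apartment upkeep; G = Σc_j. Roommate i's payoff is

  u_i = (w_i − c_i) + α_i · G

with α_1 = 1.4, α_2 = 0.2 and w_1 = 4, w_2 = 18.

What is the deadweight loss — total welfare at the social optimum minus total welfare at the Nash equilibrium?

10.8

∂u_i/∂c_i = α_i − 1, so roommate i contributes w_i if α_i > 1, else 0.
α_i > 1 for i ∈ {1}; NE contributions (4, 0), G = 4.
W^NE = Σw_i − G^NE + (Σα_i)·G^NE = 22 + 0.6·4 = 24.4.
Planner: ∂(Σu_j)/∂c_i = Σα_j − 1 = 0.6 > 0, so everyone contributes w_i; G^SO = 22, W^SO = 22 + 0.6·22 = 35.2.
Deadweight loss = 10.8.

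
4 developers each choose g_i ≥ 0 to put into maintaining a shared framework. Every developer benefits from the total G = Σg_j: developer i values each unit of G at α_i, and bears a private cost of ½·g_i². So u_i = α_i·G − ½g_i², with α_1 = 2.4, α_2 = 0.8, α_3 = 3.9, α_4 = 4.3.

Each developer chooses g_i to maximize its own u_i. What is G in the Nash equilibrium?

Developer i's FOC: ∂u_i/∂g_i = α_i − g_i = 0, so g_i* = α_i.
NE contributions = (2.4, 0.8, 3.9, 4.3); G = 11.4.

11.4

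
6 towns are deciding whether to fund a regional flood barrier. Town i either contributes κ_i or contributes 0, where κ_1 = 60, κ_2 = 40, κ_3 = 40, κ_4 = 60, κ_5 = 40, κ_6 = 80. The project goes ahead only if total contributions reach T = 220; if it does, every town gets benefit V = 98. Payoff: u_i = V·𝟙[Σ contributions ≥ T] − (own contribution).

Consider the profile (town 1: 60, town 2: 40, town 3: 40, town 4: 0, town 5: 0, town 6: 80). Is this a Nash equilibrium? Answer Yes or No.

Total = 220 ≥ 220: provided.
Town 1 (pledges 60, payoff 38): dropping to 0 → total 160, payoff 0. No gain.
Town 2 (pledges 40, payoff 58): dropping to 0 → total 180, payoff 0. No gain.
Town 3 (pledges 40, payoff 58): dropping to 0 → total 180, payoff 0. No gain.
Town 4 (pledges 0, payoff 98): pledging 60 → total 280, payoff 38. No gain.
Town 5 (pledges 0, payoff 98): pledging 40 → total 260, payoff 58. No gain.
Town 6 (pledges 80, payoff 18): dropping to 0 → total 140, payoff 0. No gain.

Yes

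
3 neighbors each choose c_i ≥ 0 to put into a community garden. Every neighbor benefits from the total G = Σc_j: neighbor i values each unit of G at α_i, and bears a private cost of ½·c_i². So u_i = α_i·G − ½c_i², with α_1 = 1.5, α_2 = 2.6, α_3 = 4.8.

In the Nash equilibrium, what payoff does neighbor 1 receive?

12.225

Neighbor i's FOC: ∂u_i/∂c_i = α_i − c_i = 0, so c_i* = α_i.
NE contributions = (1.5, 2.6, 4.8); G = 8.9.
u_1 = α_1·G − ½·(c_1)² = 1.5·8.9 − ½·1.5² = 12.225.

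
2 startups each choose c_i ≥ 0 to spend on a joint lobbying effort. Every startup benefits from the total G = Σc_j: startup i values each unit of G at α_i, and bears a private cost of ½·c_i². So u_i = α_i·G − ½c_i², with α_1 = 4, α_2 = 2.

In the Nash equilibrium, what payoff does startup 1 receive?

Startup i's FOC: ∂u_i/∂c_i = α_i − c_i = 0, so c_i* = α_i.
NE contributions = (4, 2); G = 6.
u_1 = α_1·G − ½·(c_1)² = 4·6 − ½·4² = 16.

16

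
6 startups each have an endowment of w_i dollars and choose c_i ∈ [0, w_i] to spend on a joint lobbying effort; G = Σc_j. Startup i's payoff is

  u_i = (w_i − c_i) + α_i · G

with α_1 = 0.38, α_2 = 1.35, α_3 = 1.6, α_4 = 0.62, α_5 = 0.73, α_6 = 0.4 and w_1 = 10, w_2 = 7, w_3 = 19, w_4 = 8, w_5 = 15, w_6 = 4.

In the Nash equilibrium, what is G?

26

∂u_i/∂c_i = α_i − 1, so startup i contributes w_i if α_i > 1, else 0.
α_i > 1 for i ∈ {2, 3}; NE contributions (0, 7, 19, 0, 0, 0), G = 26.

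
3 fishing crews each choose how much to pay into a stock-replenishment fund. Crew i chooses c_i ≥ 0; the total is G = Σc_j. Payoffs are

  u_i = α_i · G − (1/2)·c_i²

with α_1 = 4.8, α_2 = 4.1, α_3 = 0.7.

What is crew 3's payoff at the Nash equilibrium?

6.475

Crew i's FOC: ∂u_i/∂c_i = α_i − c_i = 0, so c_i* = α_i.
NE contributions = (4.8, 4.1, 0.7); G = 9.6.
u_3 = α_3·G − ½·(c_3)² = 0.7·9.6 − ½·0.7² = 6.475.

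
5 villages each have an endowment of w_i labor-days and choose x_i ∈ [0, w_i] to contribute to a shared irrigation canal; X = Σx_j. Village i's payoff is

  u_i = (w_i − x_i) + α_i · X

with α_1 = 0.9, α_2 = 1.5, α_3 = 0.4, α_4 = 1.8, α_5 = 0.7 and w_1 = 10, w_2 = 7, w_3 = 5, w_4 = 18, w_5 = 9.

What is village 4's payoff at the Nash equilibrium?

45

∂u_i/∂x_i = α_i − 1, so village i contributes w_i if α_i > 1, else 0.
α_i > 1 for i ∈ {2, 4}; NE contributions (0, 7, 0, 18, 0), X = 25.
u_4 = (18 − 18) + 1.8·25 = 45.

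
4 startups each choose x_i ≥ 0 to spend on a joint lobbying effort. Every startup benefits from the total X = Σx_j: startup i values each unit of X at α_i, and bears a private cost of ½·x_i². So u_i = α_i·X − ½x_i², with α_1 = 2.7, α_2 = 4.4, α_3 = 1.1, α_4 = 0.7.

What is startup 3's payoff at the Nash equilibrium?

Startup i's FOC: ∂u_i/∂x_i = α_i − x_i = 0, so x_i* = α_i.
NE contributions = (2.7, 4.4, 1.1, 0.7); X = 8.9.
u_3 = α_3·X − ½·(x_3)² = 1.1·8.9 − ½·1.1² = 9.185.

9.185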